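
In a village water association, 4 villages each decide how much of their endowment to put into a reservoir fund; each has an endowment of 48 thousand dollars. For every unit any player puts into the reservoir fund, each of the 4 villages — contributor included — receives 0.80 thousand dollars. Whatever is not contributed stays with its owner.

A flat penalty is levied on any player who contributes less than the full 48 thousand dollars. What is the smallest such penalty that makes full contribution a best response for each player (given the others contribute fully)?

9.60 thousand dollars

Given the others contribute fully, the best deviation is to contribute 0 (any partial contribution still incurs the fine and gives up units whose private return 0.80 is below 1).
Deviating from 48 to 0 saves 48 thousand dollars but forfeits the deviator's share of the drop in the reservoir fund: 0.80 × 48 = 38.40.
So the deviation gain is 48 − 38.40 = 9.60, and the fine must be at least 9.60 thousand dollars to wipe it out.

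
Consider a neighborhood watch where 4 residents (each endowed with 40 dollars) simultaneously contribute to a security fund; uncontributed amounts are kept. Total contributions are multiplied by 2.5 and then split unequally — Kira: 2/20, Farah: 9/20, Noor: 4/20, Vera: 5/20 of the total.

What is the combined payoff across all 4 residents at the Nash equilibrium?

A player with share s gets back 2.5·s per unit contributed, so full contribution is dominant for anyone with s > 1/2.5 = 0.4000 and zero contribution is dominant for anyone below.
Farah alone (share 9/20) is above the threshold, contributing 40; the remaining 3 contribute 0. Total contributed: 40.
The security fund pays out 2.5 × 40 = 100.00 in total (split across the unequal shares, but the aggregate is all that matters for the group sum).
The 3 free-riders keep 40 each, adding 120. Group total = 120 + 100.00 = 220.00.

220.00 dollars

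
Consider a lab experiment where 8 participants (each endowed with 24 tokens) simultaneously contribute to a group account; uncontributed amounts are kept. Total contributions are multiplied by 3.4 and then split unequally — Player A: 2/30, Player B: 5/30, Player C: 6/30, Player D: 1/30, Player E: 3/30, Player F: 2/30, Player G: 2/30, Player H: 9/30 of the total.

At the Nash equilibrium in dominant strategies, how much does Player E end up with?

Player j's private return per contributed unit is 3.4 × (j's share). Contributing is weakly dominant for j when that share is at least 1/3.4 = 0.2941, and contributing 0 is dominant otherwise.
Only Player H (9/30) clears that bar, contributing 24; the remaining 7 contribute 0. Total contributed: 24.
Player E keeps 24 and receives 3.4 × 24 × 3/30 = 8.16 from the group account, for a payoff of 32.16.

32.16 tokens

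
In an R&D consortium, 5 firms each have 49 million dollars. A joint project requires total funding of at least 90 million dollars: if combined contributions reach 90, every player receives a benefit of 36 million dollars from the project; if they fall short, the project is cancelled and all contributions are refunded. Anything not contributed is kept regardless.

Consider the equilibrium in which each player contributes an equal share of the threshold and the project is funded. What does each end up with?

67 million dollars

Equal share of the threshold: 90/5 = 18.
At this profile no one gains by cutting their contribution: any cut drops the total below 90, the project is cancelled, contributions are refunded, and the deviator ends with 49, which is less than 49 − 18 + 36 = 67. Contributing more than 18 just wastes the excess. So contributing exactly 18 is a best response.
Each player's payoff: 49 − 18 + 36 = 67.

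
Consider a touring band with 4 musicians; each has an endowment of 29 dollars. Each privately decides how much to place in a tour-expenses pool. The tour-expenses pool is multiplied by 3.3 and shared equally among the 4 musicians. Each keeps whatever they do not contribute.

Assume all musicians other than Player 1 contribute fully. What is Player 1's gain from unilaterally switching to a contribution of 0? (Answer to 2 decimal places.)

Switching from a contribution of 29 to 0 lets Player 1 keep an extra 29 dollars, but lowers the tour-expenses pool by 29, which costs Player 1 their own share of that drop: 3.3/4 × 29 = 23.92.
Net gain = 29 − 23.92 = 5.08. The private return per contributed unit (0.8250) is below 1, so free-riding is indeed the best response regardless of what the others do.

5.08 dollars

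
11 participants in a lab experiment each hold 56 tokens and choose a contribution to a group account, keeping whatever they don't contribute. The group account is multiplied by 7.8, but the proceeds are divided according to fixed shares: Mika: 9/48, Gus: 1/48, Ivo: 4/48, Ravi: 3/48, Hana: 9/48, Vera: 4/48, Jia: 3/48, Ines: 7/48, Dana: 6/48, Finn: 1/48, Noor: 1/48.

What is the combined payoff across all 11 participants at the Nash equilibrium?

Each unit j contributes comes back to j as 7.8 × (j's share), so j prefers to contribute only if that share exceeds 1/7.8 = 0.1282; otherwise keeping the unit dominates.
The shares above 0.1282 belong to Mika, Hana and Ines, contributing 56 each; the remaining 8 contribute 0. Total contributed: 168.
The group account pays out 7.8 × 168 = 1310.40 in total (split across the unequal shares, but the aggregate is all that matters for the group sum).
The 8 free-riders keep 56 each, adding 448. Group total = 448 + 1310.40 = 1758.40.

1758.40 tokens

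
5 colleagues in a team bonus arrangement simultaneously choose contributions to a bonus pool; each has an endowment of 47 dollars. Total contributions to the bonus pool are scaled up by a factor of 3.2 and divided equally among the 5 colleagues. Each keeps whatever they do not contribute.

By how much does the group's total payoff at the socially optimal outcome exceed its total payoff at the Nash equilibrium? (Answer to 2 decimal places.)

Each contributed unit returns 3.2/5 = 0.6400 to its contributor — below 1 — so contributing 0 is dominant for every player. At the Nash equilibrium everyone keeps their 47, and the group total is 5 × 47 = 235.
Each contributed unit returns 3.200 to the group as a whole (0.6400 to each of 5 players), which exceeds 1, so the social optimum is full contribution: group total = 3.200 × 235 = 752.00.
Efficiency loss = 752.00 − 235 = 517.00.

517.00 dollars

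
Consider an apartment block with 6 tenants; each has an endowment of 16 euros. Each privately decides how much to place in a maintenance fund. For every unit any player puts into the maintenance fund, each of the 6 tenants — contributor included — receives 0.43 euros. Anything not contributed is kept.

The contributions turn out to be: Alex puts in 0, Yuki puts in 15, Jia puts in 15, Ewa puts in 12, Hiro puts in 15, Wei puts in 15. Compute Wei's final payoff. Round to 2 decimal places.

31.96 euros

Total contributed: 0 + 15 + 15 + 12 + 15 + 15 = 72.
Each receives 0.43 × 72 = 30.96 from the maintenance fund.
Wei keeps 16 − 15 = 1, so Wei's payoff is 1 + 30.96 = 31.96.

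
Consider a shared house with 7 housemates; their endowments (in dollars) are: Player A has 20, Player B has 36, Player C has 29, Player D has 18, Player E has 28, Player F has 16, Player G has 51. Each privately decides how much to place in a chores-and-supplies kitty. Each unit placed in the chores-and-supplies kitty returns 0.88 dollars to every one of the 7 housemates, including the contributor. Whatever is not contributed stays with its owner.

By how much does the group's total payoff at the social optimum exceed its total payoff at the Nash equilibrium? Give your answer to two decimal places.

The private return per contributed unit is 0.88 < 1 for everyone, so the Nash equilibrium is zero contribution and the group total is Σ E_j = 20 + 36 + 29 + 18 + 28 + 16 + 51 = 198.
Each contributed unit returns 6.160 to the group, so the social optimum is full contribution by everyone: group total = 6.160 × 198 = 1219.68.
Efficiency loss = (6.160 − 1) × 198 = 1021.68.

1021.68 dollars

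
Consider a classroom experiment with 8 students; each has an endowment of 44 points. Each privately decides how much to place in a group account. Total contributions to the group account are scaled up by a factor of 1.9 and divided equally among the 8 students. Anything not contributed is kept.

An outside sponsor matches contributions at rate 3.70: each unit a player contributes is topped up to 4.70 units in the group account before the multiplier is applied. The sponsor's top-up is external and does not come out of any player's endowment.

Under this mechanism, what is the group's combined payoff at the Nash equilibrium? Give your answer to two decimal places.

3143.36 points

With the mechanism, a contributed unit returns 1.9 × 4.70 / 8 = 1.1163 per unit of net cost to the contributor — now above 1 — so contributing fully is weakly dominant for every player.
At the Nash equilibrium everyone contributes 44. Group total payoff = 1.9 × 4.70 × 352 = 3143.36.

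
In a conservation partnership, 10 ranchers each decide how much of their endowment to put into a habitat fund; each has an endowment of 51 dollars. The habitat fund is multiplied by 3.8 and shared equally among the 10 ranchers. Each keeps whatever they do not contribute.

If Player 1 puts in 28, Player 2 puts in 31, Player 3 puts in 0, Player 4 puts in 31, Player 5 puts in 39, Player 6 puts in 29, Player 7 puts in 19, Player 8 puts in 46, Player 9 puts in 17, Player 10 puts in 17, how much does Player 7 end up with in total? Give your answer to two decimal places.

129.66 dollars

Total contributed: 28 + 31 + 0 + 31 + 39 + 29 + 19 + 46 + 17 + 17 = 257.
Each receives 3.8 × 257 / 10 = 97.66 from the habitat fund.
Player 7 keeps 51 − 19 = 32, so Player 7's payoff is 32 + 97.66 = 129.66.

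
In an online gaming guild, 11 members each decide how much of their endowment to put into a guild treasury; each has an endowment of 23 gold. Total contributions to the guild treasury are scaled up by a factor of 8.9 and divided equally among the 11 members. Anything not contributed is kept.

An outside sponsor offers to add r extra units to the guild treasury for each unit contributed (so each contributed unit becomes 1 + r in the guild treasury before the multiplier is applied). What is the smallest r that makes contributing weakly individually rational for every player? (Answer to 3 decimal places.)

With matching at rate r, one contributed unit becomes (1 + r) in the guild treasury and returns 8.9 × (1 + r) / 11 to the contributor.
Setting this equal to 1: 1 + r = 11/8.9 = 1.2360.
So the minimum matching rate is r = 1.2360 − 1 = 0.236.

0.236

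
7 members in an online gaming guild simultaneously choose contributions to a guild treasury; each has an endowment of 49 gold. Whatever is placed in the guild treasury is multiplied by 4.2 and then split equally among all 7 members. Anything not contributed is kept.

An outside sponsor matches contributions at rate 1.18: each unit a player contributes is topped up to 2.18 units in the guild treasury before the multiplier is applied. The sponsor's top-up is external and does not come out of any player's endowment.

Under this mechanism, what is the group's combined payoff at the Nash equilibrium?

With the mechanism, a contributed unit returns 4.2 × 2.18 / 7 = 1.3080 per unit of net cost to the contributor — now above 1 — so contributing fully is weakly dominant for every player.
At the Nash equilibrium everyone contributes 49. Group total payoff = 4.2 × 2.18 × 343 = 3140.51.

3140.51 gold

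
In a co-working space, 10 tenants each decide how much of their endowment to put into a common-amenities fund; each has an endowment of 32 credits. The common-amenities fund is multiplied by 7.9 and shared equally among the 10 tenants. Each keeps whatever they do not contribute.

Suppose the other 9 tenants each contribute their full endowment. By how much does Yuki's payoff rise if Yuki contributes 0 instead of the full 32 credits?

6.72 credits

Switching from a contribution of 32 to 0 lets Yuki keep an extra 32 credits, but lowers the common-amenities fund by 32, which costs Yuki their own share of that drop: 7.9/10 × 32 = 25.28.
Net gain = 32 − 25.28 = 6.72. The private return per contributed unit (0.7900) is below 1, so free-riding is indeed the best response regardless of what the others do.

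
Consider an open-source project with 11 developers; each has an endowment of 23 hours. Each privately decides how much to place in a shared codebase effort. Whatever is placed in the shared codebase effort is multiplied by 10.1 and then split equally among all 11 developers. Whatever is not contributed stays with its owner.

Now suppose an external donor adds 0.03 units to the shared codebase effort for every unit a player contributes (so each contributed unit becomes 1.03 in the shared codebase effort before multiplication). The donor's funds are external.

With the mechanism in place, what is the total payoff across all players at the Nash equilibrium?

253.00 hours

Even with the mechanism, each unit contributed returns only 10.1 × 1.03 / 11 = 0.9457 per unit of net cost, so contributing nothing is still dominant.
At the Nash equilibrium no one contributes; group total payoff = 11 × 23 = 253.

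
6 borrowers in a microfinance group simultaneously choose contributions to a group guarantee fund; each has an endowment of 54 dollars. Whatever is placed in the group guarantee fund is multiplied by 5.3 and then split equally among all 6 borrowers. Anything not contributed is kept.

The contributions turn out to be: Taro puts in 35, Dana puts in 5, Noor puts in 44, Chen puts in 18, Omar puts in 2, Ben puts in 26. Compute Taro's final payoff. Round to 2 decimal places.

Total contributed: 35 + 5 + 44 + 18 + 2 + 26 = 130.
Each receives 5.3 × 130 / 6 = 114.83 from the group guarantee fund.
Taro keeps 54 − 35 = 19, so Taro's payoff is 19 + 114.83 = 133.83.

133.83 dollars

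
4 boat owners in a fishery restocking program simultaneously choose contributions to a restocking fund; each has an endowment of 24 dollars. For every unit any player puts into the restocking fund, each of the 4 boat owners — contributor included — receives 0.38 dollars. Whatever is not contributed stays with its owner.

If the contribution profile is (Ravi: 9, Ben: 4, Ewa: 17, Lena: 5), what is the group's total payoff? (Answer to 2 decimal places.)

114.20 dollars

Total contributed: 9 + 4 + 17 + 5 = 35; total kept: 4 × 24 − 35 = 61.
The restocking fund pays out 0.38 × 4 × 35 = 53.20 in aggregate.
Group total = 61 + 53.20 = 114.20.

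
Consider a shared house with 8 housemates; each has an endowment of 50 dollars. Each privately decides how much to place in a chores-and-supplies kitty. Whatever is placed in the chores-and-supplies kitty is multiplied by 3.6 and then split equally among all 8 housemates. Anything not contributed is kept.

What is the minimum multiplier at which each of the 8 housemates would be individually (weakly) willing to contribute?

8

A contributed unit returns (multiplier)/8 to its contributor.
This reaches 1 exactly when the multiplier is 8.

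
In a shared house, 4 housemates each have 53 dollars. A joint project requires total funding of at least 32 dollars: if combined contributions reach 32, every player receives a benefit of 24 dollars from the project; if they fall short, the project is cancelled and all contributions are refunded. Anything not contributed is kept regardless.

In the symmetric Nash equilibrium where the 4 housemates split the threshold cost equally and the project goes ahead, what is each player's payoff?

Equal share of the threshold: 32/4 = 8.
At this profile no one gains by cutting their contribution: any cut drops the total below 32, the project is cancelled, contributions are refunded, and the deviator ends with 53, which is less than 53 − 8 + 24 = 69. Contributing more than 8 just wastes the excess. So contributing exactly 8 is a best response.
Each player's payoff: 53 − 8 + 24 = 69.

69 dollars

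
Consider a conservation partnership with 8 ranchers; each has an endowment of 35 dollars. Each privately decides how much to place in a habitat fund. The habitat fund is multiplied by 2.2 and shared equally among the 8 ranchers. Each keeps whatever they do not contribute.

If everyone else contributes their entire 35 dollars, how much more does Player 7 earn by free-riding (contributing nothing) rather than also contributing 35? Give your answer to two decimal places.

Switching from a contribution of 35 to 0 lets Player 7 keep an extra 35 dollars, but lowers the habitat fund by 35, which costs Player 7 their own share of that drop: 2.2/8 × 35 = 9.62.
Net gain = 35 − 9.62 = 25.38. The private return per contributed unit (0.2750) is below 1, so free-riding is indeed the best response regardless of what the others do.

25.38 dollars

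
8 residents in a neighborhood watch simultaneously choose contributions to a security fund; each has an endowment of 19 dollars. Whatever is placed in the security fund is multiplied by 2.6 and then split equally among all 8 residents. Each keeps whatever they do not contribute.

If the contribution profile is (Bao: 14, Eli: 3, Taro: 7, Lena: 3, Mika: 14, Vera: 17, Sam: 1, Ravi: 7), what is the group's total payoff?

257.60 dollars

Total contributed: 14 + 3 + 7 + 3 + 14 + 17 + 1 + 7 = 66; total kept: 8 × 19 − 66 = 86.
The security fund pays out 2.6 × 66 = 171.60 in aggregate.
Group total = 86 + 171.60 = 257.60.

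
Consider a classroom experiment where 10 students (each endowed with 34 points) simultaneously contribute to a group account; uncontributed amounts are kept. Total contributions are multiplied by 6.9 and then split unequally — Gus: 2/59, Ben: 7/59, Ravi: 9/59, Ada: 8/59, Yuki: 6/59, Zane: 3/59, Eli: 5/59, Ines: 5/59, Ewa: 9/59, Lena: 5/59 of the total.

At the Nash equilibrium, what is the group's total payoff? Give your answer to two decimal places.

A player with share s gets back 6.9·s per unit contributed, so full contribution is dominant for anyone with s > 1/6.9 = 0.1449 and zero contribution is dominant for anyone below.
The shares above 0.1449 belong to Ravi and Ewa, contributing 34 each; the remaining 8 contribute 0. Total contributed: 68.
The group account pays out 6.9 × 68 = 469.20 in total (split across the unequal shares, but the aggregate is all that matters for the group sum).
The 8 free-riders keep 34 each, adding 272. Group total = 272 + 469.20 = 741.20.

741.20 points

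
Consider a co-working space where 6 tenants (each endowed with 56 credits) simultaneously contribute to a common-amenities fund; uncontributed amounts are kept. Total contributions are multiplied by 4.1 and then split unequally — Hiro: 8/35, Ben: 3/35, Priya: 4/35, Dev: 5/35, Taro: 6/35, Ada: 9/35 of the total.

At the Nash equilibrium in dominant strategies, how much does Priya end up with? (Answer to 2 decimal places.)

Player j's private return per contributed unit is 4.1 × (j's share). Contributing is weakly dominant for j when that share is at least 1/4.1 = 0.2439, and contributing 0 is dominant otherwise.
Only Ada (9/35) clears that bar, contributing 56; the remaining 5 contribute 0. Total contributed: 56.
Priya keeps 56 and receives 4.1 × 56 × 4/35 = 26.24 from the common-amenities fund, for a payoff of 82.24.

82.24 credits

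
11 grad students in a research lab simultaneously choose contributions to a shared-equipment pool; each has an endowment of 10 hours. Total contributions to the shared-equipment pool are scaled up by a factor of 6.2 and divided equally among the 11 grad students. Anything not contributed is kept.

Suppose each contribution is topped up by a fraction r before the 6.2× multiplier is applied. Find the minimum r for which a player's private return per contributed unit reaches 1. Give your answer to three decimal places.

0.774

With matching at rate r, one contributed unit becomes (1 + r) in the shared-equipment pool and returns 6.2 × (1 + r) / 11 to the contributor.
Setting this equal to 1: 1 + r = 11/6.2 = 1.7742.
So the minimum matching rate is r = 1.7742 − 1 = 0.774.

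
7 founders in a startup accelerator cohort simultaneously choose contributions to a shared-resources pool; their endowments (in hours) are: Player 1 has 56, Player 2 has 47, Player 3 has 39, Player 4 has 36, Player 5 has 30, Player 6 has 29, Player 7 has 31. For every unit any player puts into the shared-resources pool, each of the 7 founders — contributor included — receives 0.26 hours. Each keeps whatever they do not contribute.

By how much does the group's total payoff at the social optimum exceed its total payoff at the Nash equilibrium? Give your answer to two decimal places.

The private return per contributed unit is 0.26 < 1 for everyone, so the Nash equilibrium is zero contribution and the group total is Σ E_j = 56 + 47 + 39 + 36 + 30 + 29 + 31 = 268.
Each contributed unit returns 1.820 to the group, so the social optimum is full contribution by everyone: group total = 1.820 × 268 = 487.76.
Efficiency loss = (1.820 − 1) × 268 = 219.76.

219.76 hours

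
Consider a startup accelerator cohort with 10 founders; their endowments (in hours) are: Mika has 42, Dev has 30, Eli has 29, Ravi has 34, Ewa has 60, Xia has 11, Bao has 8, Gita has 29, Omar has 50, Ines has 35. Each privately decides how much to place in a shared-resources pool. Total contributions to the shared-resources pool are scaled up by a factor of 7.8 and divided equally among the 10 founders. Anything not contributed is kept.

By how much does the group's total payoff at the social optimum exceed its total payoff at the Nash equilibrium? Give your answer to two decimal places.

The private return per contributed unit is 7.8/10 = 0.7800 < 1 for every player regardless of endowment, so the Nash equilibrium is zero contribution and the group total is Σ E_j = 42 + 30 + 29 + 34 + 60 + 11 + 8 + 29 + 50 + 35 = 328.
Each contributed unit returns 7.800 to the group, so the social optimum is full contribution by everyone: group total = 7.800 × 328 = 2558.40.
Efficiency loss = (7.800 − 1) × 328 = 2230.40.

2230.40 hours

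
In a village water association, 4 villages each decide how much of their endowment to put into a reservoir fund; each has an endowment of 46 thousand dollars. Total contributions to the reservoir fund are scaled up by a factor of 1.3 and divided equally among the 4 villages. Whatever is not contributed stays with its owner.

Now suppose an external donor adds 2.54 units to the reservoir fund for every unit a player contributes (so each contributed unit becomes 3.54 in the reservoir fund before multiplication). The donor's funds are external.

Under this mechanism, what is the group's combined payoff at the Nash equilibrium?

Under the mechanism each unit contributed yields 1.3 × 3.54 / 4 = 1.1505 back to its contributor per unit of net cost, which exceeds 1, making full contribution the dominant choice for everyone.
At the Nash equilibrium everyone contributes 46. Group total payoff = 1.3 × 3.54 × 184 = 846.77.

846.77 thousand dollars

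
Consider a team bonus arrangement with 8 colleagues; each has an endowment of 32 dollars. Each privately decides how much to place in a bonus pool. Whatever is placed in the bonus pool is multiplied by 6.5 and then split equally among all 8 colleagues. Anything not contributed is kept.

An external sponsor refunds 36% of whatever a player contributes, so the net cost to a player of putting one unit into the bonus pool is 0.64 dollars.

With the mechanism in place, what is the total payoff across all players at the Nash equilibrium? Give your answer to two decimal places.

1756.16 dollars

The effective private return per unit is now (6.5/8) / 0.64 = 1.2695 > 1, so every player's dominant strategy flips to full contribution.
At the Nash equilibrium everyone contributes 32. Group total payoff = 8 × (32 × 0.36 + 6.5 × 32) = 1756.16.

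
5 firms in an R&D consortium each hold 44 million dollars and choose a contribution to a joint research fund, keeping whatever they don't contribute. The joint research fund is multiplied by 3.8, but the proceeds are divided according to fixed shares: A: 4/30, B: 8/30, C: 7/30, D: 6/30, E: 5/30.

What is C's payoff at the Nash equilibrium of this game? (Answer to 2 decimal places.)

For player j, contributing a unit is worthwhile iff 3.8 × (j's share) ≥ 1, i.e. iff j's share is at least 0.2632.
The only share above 0.2632 is B's 8/30, contributing 44; the remaining 4 contribute 0. Total contributed: 44.
C keeps 44 and receives 3.8 × 44 × 7/30 = 39.01 from the joint research fund, for a payoff of 83.01.

83.01 million dollars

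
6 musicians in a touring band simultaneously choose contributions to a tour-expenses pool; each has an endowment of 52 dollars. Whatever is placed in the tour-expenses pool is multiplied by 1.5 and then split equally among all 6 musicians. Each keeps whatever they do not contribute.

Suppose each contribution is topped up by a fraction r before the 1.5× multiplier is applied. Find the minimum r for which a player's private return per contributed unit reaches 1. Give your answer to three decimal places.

3.000

With matching at rate r, one contributed unit becomes (1 + r) in the tour-expenses pool and returns 1.5 × (1 + r) / 6 to the contributor.
Setting this equal to 1: 1 + r = 6/1.5 = 4.0000.
So the minimum matching rate is r = 4.0000 − 1 = 3.000.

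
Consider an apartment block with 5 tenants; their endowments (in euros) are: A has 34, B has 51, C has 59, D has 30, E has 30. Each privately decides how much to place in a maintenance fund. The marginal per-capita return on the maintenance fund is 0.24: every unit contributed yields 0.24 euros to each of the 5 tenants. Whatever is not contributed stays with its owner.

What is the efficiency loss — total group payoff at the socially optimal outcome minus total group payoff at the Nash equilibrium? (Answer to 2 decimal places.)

The private return per contributed unit is 0.24 < 1 for everyone, so the Nash equilibrium is zero contribution and the group total is Σ E_j = 34 + 51 + 59 + 30 + 30 = 204.
Each contributed unit returns 1.200 to the group, so the social optimum is full contribution by everyone: group total = 1.200 × 204 = 244.80.
Efficiency loss = (1.200 − 1) × 204 = 40.80.

40.80 euros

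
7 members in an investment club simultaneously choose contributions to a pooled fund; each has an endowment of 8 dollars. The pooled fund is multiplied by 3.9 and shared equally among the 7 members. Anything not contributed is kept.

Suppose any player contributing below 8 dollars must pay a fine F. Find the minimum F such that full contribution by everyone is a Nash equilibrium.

Given the others contribute fully, the best deviation is to contribute 0 (any partial contribution still incurs the fine and gives up units whose private return 0.5571 is below 1).
Deviating from 8 to 0 saves 8 dollars but forfeits the deviator's share of the drop in the pooled fund: 3.9/7 × 8 = 4.46.
So the deviation gain is 8 − 4.46 = 3.54, and the fine must be at least 3.54 dollars to wipe it out.

3.54 dollars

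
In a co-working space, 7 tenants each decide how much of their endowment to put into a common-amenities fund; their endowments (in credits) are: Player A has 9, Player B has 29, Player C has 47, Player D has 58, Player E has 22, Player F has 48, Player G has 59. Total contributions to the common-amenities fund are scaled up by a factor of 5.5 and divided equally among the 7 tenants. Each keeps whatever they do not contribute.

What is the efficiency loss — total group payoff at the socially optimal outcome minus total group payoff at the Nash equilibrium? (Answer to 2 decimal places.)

1224.00 credits

The private return per contributed unit is 5.5/7 = 0.7857 < 1 for every player regardless of endowment, so the Nash equilibrium is zero contribution and the group total is Σ E_j = 9 + 29 + 47 + 58 + 22 + 48 + 59 = 272.
Each contributed unit returns 5.500 to the group, so the social optimum is full contribution by everyone: group total = 5.500 × 272 = 1496.00.
Efficiency loss = (5.500 − 1) × 272 = 1224.00.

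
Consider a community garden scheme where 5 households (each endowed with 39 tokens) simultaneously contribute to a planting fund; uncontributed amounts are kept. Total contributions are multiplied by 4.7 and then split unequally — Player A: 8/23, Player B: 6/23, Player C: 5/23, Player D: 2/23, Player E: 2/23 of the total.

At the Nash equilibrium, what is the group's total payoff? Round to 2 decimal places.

627.90 tokens

A player with share s gets back 4.7·s per unit contributed, so full contribution is dominant for anyone with s > 1/4.7 = 0.2128 and zero contribution is dominant for anyone below.
Player A, Player B and Player C are above the threshold, contributing 39 each; the remaining 2 contribute 0. Total contributed: 117.
The planting fund pays out 4.7 × 117 = 549.90 in total (split across the unequal shares, but the aggregate is all that matters for the group sum).
The 2 free-riders keep 39 each, adding 78. Group total = 78 + 549.90 = 627.90.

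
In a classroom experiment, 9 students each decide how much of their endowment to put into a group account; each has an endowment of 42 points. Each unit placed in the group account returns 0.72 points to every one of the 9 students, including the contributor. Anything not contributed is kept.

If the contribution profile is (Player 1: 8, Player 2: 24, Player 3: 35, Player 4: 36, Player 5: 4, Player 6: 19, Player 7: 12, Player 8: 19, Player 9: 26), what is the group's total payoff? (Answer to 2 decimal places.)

Total contributed: 8 + 24 + 35 + 36 + 4 + 19 + 12 + 19 + 26 = 183; total kept: 9 × 42 − 183 = 195.
The group account pays out 0.72 × 9 × 183 = 1185.84 in aggregate.
Group total = 195 + 1185.84 = 1380.84.

1380.84 points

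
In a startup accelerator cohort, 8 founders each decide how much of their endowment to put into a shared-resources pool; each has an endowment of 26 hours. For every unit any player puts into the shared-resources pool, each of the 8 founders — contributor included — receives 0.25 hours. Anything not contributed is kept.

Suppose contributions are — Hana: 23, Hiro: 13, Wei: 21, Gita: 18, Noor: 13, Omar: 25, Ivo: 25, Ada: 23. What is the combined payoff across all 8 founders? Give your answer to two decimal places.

Total contributed: 23 + 13 + 21 + 18 + 13 + 25 + 25 + 23 = 161; total kept: 8 × 26 − 161 = 47.
The shared-resources pool pays out 0.25 × 8 × 161 = 322.00 in aggregate.
Group total = 47 + 322.00 = 369.00.

369.00 hours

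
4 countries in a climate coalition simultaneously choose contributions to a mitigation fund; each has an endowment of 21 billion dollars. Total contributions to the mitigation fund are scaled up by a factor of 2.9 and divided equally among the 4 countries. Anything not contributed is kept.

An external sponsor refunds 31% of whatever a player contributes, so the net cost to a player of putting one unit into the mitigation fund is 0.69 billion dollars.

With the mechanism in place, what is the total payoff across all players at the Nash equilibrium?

With the mechanism, a contributed unit returns (2.9/4) / 0.69 = 1.0507 per unit of net cost to the contributor — now above 1 — so contributing fully is weakly dominant for every player.
At the Nash equilibrium everyone contributes 21. Group total payoff = 4 × (21 × 0.31 + 2.9 × 21) = 269.64.

269.64 billion dollars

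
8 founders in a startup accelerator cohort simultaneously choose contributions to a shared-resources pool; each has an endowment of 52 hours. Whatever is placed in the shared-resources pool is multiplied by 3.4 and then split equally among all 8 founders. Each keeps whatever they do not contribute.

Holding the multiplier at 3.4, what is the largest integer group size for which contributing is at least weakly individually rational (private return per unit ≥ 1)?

Private return per unit is 3.4/(group size), which is ≥ 1 whenever the group size is ≤ 3.4.
The largest such integer is 3.

3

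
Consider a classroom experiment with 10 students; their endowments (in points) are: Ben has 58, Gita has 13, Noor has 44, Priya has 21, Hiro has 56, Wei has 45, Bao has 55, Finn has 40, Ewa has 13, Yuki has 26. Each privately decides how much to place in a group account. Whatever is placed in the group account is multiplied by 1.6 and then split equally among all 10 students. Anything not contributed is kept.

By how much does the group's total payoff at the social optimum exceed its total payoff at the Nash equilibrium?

The private return per contributed unit is 1.6/10 = 0.1600 < 1 for every player regardless of endowment, so the Nash equilibrium is zero contribution and the group total is Σ E_j = 58 + 13 + 44 + 21 + 56 + 45 + 55 + 40 + 13 + 26 = 371.
Each contributed unit returns 1.600 to the group, so the social optimum is full contribution by everyone: group total = 1.600 × 371 = 593.60.
Efficiency loss = (1.600 − 1) × 371 = 222.60.

222.60 points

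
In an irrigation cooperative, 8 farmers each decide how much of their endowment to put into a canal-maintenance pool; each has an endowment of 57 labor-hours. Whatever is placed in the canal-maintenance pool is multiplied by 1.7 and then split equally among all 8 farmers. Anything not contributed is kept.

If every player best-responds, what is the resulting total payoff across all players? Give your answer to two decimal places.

456.00 labor-hours

Each contributed unit returns 1.7/8 = 0.2125 to its contributor — below 1 — so contributing 0 is dominant for every player. At the Nash equilibrium everyone keeps their 57, and the group total is 8 × 57 = 456.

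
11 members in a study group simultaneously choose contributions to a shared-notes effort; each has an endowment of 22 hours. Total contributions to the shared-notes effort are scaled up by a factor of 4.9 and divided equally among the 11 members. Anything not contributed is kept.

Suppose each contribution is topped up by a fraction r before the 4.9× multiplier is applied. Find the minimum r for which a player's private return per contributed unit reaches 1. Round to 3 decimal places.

1.245

With matching at rate r, one contributed unit becomes (1 + r) in the shared-notes effort and returns 4.9 × (1 + r) / 11 to the contributor.
Setting this equal to 1: 1 + r = 11/4.9 = 2.2449.
So the minimum matching rate is r = 2.2449 − 1 = 1.245.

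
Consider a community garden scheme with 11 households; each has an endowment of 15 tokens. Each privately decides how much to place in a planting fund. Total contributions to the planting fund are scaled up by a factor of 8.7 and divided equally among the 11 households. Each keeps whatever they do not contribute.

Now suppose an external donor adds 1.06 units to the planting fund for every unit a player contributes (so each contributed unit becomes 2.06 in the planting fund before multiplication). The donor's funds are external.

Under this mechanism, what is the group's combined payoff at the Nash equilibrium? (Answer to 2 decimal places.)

Under the mechanism each unit contributed yields 8.7 × 2.06 / 11 = 1.6293 back to its contributor per unit of net cost, which exceeds 1, making full contribution the dominant choice for everyone.
At the Nash equilibrium everyone contributes 15. Group total payoff = 8.7 × 2.06 × 165 = 2957.13.

2957.13 tokens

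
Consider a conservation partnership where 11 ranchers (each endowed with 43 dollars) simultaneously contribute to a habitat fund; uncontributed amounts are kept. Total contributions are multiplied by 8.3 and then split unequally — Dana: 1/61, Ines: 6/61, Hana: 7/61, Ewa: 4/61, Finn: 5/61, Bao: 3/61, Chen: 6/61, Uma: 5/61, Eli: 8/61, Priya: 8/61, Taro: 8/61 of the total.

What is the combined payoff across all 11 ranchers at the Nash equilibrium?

Each unit j contributes comes back to j as 8.3 × (j's share), so j prefers to contribute only if that share exceeds 1/8.3 = 0.1205; otherwise keeping the unit dominates.
The shares above 0.1205 belong to Eli, Priya and Taro, contributing 43 each; the remaining 8 contribute 0. Total contributed: 129.
The habitat fund pays out 8.3 × 129 = 1070.70 in total (split across the unequal shares, but the aggregate is all that matters for the group sum).
The 8 free-riders keep 43 each, adding 344. Group total = 344 + 1070.70 = 1414.70.

1414.70 dollars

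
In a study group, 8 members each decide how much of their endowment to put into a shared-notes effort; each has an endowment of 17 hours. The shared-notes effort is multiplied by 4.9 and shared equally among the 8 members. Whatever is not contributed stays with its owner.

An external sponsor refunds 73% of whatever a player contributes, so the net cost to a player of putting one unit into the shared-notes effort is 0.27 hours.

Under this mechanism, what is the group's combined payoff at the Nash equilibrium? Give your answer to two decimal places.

765.68 hours

Under the mechanism each unit contributed yields (4.9/8) / 0.27 = 2.2685 back to its contributor per unit of net cost, which exceeds 1, making full contribution the dominant choice for everyone.
At the Nash equilibrium everyone contributes 17. Group total payoff = 8 × (17 × 0.73 + 4.9 × 17) = 765.68.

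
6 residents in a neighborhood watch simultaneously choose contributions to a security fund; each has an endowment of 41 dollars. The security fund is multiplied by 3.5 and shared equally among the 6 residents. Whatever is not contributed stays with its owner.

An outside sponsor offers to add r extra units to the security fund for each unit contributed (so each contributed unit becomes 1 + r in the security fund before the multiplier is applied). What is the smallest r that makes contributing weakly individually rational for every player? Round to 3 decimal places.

With matching at rate r, one contributed unit becomes (1 + r) in the security fund and returns 3.5 × (1 + r) / 6 to the contributor.
Setting this equal to 1: 1 + r = 6/3.5 = 1.7143.
So the minimum matching rate is r = 1.7143 − 1 = 0.714.

0.714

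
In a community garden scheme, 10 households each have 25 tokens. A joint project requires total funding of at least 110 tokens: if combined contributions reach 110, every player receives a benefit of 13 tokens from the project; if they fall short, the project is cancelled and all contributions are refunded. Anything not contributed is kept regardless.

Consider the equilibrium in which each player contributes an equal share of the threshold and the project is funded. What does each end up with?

Equal share of the threshold: 110/10 = 11.
At this profile no one gains by cutting their contribution: any cut drops the total below 110, the project is cancelled, contributions are refunded, and the deviator ends with 25, which is less than 25 − 11 + 13 = 27. Contributing more than 11 just wastes the excess. So contributing exactly 11 is a best response.
Each player's payoff: 25 − 11 + 13 = 27.

27 tokens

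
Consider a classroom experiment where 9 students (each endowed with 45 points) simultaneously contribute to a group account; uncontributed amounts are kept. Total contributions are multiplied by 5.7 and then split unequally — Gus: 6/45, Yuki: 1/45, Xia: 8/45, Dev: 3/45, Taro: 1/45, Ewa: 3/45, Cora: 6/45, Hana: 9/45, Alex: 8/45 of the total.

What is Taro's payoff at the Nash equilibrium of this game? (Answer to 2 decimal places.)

62.10 points

Player j's private return per contributed unit is 5.7 × (j's share). Contributing is weakly dominant for j when that share is at least 1/5.7 = 0.1754, and contributing 0 is dominant otherwise.
Xia, Hana and Alex clear that bar, contributing 45 each; the remaining 6 contribute 0. Total contributed: 135.
Taro keeps 45 and receives 5.7 × 135 × 1/45 = 17.10 from the group account, for a payoff of 62.10.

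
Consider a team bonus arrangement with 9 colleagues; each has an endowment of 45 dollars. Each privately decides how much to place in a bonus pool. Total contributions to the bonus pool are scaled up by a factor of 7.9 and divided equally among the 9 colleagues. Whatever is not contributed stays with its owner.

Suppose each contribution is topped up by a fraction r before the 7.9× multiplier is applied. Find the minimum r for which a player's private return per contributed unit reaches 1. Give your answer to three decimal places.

0.139

With matching at rate r, one contributed unit becomes (1 + r) in the bonus pool and returns 7.9 × (1 + r) / 9 to the contributor.
Setting this equal to 1: 1 + r = 9/7.9 = 1.1392.
So the minimum matching rate is r = 1.1392 − 1 = 0.139.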